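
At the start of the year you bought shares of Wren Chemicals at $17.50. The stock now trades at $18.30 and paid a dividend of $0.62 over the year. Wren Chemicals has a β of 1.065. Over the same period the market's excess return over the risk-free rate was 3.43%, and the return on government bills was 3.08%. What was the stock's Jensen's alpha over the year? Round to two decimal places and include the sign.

+1.38%

Realised HPR = (P1 + D1 − P0) / P0 = (18.30 + 0.62 − 17.50) / 17.50 = 1.42 / 17.50 = 8.1143%
CAPM required = R_f + β·MRP = 3.08% + 1.065 × 3.43% = 6.73295%
α = realised − required = 8.1143% − 6.73295% = +1.38%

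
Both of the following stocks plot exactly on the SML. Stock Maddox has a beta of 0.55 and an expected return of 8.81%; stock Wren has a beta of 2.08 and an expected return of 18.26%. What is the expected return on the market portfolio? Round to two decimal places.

11.59%

Both satisfy E(R) = R_f + β·MRP, so the slope of the SML is
MRP = (18.26% − 8.81%) / (2.08 − 0.55) = 9.45% / 1.53 = 6.1765%
R_f = E(R_Maddox) − β_Maddox·MRP = 8.81% − 0.55 × 6.1765% = 5.4129%
E(R_m) = R_f + MRP = 5.4129% + 6.1765% = 11.59%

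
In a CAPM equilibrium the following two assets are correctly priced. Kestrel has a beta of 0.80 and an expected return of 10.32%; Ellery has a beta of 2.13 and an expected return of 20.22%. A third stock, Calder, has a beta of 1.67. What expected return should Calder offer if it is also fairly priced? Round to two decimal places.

16.80%

MRP (SML slope) = (20.22% − 10.32%) / (2.13 − 0.80) = 9.90% / 1.33 = 7.4436%
R_f (intercept) = 10.32% − 0.80 × 7.4436% = 4.3651%
E(R_Calder) = R_f + β × MRP = 4.3651% + 1.67 × 7.4436% = 16.80%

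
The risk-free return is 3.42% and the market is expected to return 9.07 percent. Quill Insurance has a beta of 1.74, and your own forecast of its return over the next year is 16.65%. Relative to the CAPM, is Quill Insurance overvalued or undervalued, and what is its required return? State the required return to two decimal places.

MRP = 9.07% − 3.42% = 5.65%
Required return = R_f + β·MRP = 3.42% + 1.74 × 5.65% = 13.25%
Forecast 16.65% > required 13.25% → the stock plots above the SML → undervalued.

Undervalued; required return 13.25%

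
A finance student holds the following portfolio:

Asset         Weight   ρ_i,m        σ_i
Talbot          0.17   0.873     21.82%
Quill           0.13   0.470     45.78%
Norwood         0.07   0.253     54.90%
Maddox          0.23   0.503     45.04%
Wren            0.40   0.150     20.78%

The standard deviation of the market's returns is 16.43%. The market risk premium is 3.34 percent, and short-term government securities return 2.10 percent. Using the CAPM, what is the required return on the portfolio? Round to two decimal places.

β_Talbot = 0.873 × 21.82% / 16.43% = 1.1594
β_Quill = 0.470 × 45.78% / 16.43% = 1.3096
β_Norwood = 0.253 × 54.90% / 16.43% = 0.8454
β_Maddox = 0.503 × 45.04% / 16.43% = 1.3789
β_Wren = 0.150 × 20.78% / 16.43% = 0.1897
β_P = Σ w_i β_i = 0.17×1.1594 + 0.13×1.3096 + 0.07×0.8454 + 0.23×1.3789 + 0.40×0.1897 = 0.8196
E(R_P) = R_f + β_P × MRP = 2.10% + 0.8196 × 3.34% = 4.84%

4.84%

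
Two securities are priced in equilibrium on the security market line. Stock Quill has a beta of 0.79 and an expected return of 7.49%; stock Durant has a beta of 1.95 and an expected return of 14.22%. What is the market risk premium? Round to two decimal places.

5.80%

Both satisfy E(R) = R_f + β·MRP, so the slope of the SML is
MRP = (14.22% − 7.49%) / (1.95 − 0.79) = 6.73% / 1.16 = 5.8017%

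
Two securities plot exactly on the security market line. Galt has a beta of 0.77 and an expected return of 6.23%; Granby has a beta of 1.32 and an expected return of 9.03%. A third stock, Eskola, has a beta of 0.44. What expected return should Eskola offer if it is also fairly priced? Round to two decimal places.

MRP (SML slope) = (9.03% − 6.23%) / (1.32 − 0.77) = 2.80% / 0.55 = 5.0909%
R_f (intercept) = 6.23% − 0.77 × 5.0909% = 2.3100%
E(R_Eskola) = R_f + β × MRP = 2.3100% + 0.44 × 5.0909% = 4.55%

4.55%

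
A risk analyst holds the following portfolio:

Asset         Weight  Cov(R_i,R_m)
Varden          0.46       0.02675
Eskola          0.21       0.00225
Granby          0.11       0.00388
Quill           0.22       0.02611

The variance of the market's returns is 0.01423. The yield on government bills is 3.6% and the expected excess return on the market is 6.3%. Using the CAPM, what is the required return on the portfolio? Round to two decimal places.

β_Varden = 0.02675 / 0.01423 = 1.8798
β_Eskola = 0.00225 / 0.01423 = 0.1581
β_Granby = 0.00388 / 0.01423 = 0.2727
β_Quill = 0.02611 / 0.01423 = 1.8349
β_P = Σ w_i β_i = 0.46×1.8798 + 0.21×0.1581 + 0.11×0.2727 + 0.22×1.8349 = 1.3316
E(R_P) = R_f + β_P × MRP = 3.6% + 1.3316 × 6.3% = 11.99%

11.99%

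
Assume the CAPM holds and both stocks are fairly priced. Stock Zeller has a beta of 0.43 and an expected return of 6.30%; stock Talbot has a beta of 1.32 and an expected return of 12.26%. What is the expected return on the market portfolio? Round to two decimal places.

10.12%

Both satisfy E(R) = R_f + β·MRP, so the slope of the SML is
MRP = (12.26% − 6.30%) / (1.32 − 0.43) = 5.96% / 0.89 = 6.6966%
R_f = E(R_Zeller) − β_Zeller·MRP = 6.30% − 0.43 × 6.6966% = 3.4205%
E(R_m) = R_f + MRP = 3.4205% + 6.6966% = 10.12%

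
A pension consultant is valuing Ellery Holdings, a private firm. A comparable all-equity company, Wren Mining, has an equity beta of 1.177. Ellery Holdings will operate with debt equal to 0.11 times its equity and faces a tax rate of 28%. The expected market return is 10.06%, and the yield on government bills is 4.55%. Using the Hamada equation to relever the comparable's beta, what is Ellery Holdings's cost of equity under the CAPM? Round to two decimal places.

11.55%

β_L = β_U × [1 + (1 − t)(D/E)] = 1.177 × [1 + (1 − 0.28) × 0.11]
    = 1.177 × [1 + 0.72 × 0.11] = 1.177 × 1.0792 = 1.2702
MRP = 10.06% − 4.55% = 5.51%
E(R) = R_f + β_L × MRP = 4.55% + 1.2702 × 5.51% = 11.55%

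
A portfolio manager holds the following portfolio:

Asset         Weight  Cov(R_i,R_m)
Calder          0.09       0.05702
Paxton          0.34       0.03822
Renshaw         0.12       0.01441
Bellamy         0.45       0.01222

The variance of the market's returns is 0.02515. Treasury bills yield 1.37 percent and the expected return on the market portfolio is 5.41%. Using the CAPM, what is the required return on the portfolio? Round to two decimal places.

β_Calder = 0.05702 / 0.02515 = 2.2672
β_Paxton = 0.03822 / 0.02515 = 1.5197
β_Renshaw = 0.01441 / 0.02515 = 0.5730
β_Bellamy = 0.01222 / 0.02515 = 0.4859
β_P = Σ w_i β_i = 0.09×2.2672 + 0.34×1.5197 + 0.12×0.5730 + 0.45×0.4859 = 1.0082
MRP = 5.41% − 1.37% = 4.04%
E(R_P) = R_f + β_P × MRP = 1.37% + 1.0082 × 4.04% = 5.44%

5.44%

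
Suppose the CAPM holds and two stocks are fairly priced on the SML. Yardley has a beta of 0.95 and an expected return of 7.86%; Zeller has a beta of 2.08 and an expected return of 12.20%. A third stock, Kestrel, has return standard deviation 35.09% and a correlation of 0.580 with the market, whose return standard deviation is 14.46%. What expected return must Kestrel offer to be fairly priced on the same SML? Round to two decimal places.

9.62%

MRP = (12.20% − 7.86%) / (2.08 − 0.95) = 3.8407%
R_f = 7.86% − 0.95 × 3.8407% = 4.2113%
β_Kestrel = ρ·σ_i/σ_m = 0.580 × 35.09 / 14.46 = 1.4075
E(R_Kestrel) = R_f + β × MRP = 4.2113% + 1.4075 × 3.8407% = 9.62%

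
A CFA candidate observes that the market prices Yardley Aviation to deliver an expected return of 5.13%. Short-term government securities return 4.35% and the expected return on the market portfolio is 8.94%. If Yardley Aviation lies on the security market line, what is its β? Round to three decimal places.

0.170

MRP = 8.94% − 4.35% = 4.59%
β = (E(R) − R_f) / MRP = (5.13% − 4.35%) / 4.59% = 0.78% / 4.59% = 0.170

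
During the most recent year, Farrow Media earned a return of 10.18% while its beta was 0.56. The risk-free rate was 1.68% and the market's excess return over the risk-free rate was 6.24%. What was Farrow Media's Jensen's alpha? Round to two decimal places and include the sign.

CAPM benchmark = R_f + β(R_m − R_f) = 1.68% + 0.56 × 6.24% = 5.1744%
α = actual − benchmark = 10.18% − 5.1744% = +5.01%

+5.01%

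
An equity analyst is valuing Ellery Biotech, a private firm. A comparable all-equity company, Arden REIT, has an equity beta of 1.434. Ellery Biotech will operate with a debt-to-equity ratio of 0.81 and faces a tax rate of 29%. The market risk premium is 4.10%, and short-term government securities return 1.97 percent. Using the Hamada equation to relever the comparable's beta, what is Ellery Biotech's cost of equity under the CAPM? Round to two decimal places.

β_L = β_U × [1 + (1 − t)(D/E)] = 1.434 × [1 + (1 − 0.29) × 0.81]
    = 1.434 × [1 + 0.71 × 0.81] = 1.434 × 1.5751 = 2.2587
E(R) = R_f + β_L × MRP = 1.97% + 2.2587 × 4.10% = 11.23%

11.23%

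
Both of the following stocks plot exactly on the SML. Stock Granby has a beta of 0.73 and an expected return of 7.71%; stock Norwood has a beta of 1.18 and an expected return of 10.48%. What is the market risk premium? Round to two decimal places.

Both satisfy E(R) = R_f + β·MRP, so the slope of the SML is
MRP = (10.48% − 7.71%) / (1.18 − 0.73) = 2.77% / 0.45 = 6.1556%

6.16%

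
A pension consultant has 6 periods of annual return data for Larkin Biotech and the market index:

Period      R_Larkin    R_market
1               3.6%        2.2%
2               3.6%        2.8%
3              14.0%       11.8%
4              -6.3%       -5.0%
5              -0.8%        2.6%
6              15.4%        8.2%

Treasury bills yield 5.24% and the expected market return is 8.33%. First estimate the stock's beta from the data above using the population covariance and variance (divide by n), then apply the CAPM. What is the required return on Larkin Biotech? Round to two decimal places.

Mean R_i = (3.6 + 3.6 + 14.0 − 6.3 − 0.8 + 15.4) / 6 = 4.9167%
Mean R_m = (2.2 + 2.8 + 11.8 − 5.0 + 2.6 + 8.2) / 6 = 3.7667%
Σ(R_i − R̄_i)(R_m − R̄_m) = 227.7833  ⇒  Cov = 227.7833 / 6 = 37.9639
Σ(R_m − R̄_m)² = 165.7933  ⇒  Var(R_m) = 165.7933 / 6 = 27.6322
β = Cov / Var(R_m) = 37.9639 / 27.6322 = 1.3739
MRP = 8.33% − 5.24% = 3.09%
E(R) = R_f + β × MRP = 5.24% + 1.3739 × 3.09% = 9.49%

9.49%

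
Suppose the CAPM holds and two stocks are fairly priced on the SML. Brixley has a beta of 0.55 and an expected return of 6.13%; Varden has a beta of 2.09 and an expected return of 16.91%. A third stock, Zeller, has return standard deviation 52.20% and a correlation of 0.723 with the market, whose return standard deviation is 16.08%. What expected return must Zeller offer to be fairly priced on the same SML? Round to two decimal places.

18.71%

MRP = (16.91% − 6.13%) / (2.09 − 0.55) = 7.0000%
R_f = 6.13% − 0.55 × 7.0000% = 2.2800%
β_Zeller = ρ·σ_i/σ_m = 0.723 × 52.20 / 16.08 = 2.3471
E(R_Zeller) = R_f + β × MRP = 2.2800% + 2.3471 × 7.0000% = 18.71%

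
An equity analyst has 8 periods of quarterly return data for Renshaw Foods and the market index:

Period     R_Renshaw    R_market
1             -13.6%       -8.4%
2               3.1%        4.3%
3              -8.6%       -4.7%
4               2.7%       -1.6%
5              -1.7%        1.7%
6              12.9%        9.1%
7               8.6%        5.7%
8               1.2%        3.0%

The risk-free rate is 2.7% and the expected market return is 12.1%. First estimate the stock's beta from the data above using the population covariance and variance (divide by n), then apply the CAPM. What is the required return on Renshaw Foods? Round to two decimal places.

15.97%

Mean R_i = (-13.6 + 3.1 − 8.6 + 2.7 − 1.7 + 12.9 + 8.6 + 1.2) / 8 = 0.5750%
Mean R_m = (-8.4 + 4.3 − 4.7 − 1.6 + 1.7 + 9.1 + 5.7 + 3.0) / 8 = 1.1375%
Σ(R_i − R̄_i)(R_m − R̄_m) = 325.5575  ⇒  Cov = 325.5575 / 8 = 40.6947
Σ(R_m − R̄_m)² = 230.5388  ⇒  Var(R_m) = 230.5388 / 8 = 28.8174
β = Cov / Var(R_m) = 40.6947 / 28.8174 = 1.4122
MRP = 12.1% − 2.7% = 9.40%
E(R) = R_f + β × MRP = 2.7% + 1.4122 × 9.4% = 15.97%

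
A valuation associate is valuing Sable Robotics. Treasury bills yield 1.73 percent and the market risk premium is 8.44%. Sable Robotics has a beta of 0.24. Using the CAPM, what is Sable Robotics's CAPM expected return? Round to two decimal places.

E(R) = R_f + β × MRP = 1.73% + 0.24 × 8.44% = 3.76%

3.76%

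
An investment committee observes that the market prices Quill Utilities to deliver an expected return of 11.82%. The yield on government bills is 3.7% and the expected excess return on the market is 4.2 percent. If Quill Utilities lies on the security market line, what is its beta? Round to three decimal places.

β = (E(R) − R_f) / MRP = (11.82% − 3.7%) / 4.2% = 8.12% / 4.2% = 1.933

1.933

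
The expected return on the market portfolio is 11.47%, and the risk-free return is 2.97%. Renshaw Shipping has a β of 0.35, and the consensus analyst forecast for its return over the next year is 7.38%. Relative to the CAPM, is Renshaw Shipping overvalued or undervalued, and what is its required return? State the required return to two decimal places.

Undervalued; required return 5.95%

MRP = 11.47% − 2.97% = 8.50%
Required return = R_f + β·MRP = 2.97% + 0.35 × 8.50% = 5.95%
Forecast 7.38% > required 5.95% → the stock plots above the SML → undervalued.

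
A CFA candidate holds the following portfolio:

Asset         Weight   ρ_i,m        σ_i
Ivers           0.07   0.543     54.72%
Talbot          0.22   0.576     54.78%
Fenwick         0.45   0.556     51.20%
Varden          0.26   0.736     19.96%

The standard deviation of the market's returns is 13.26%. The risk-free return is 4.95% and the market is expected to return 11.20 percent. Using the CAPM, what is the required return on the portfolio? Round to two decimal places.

β_Ivers = 0.543 × 54.72% / 13.26% = 2.2408
β_Talbot = 0.576 × 54.78% / 13.26% = 2.3796
β_Fenwick = 0.556 × 51.20% / 13.26% = 2.1468
β_Varden = 0.736 × 19.96% / 13.26% = 1.1079
β_P = Σ w_i β_i = 0.07×2.2408 + 0.22×2.3796 + 0.45×2.1468 + 0.26×1.1079 = 1.9345
MRP = 11.20% − 4.95% = 6.25%
E(R_P) = R_f + β_P × MRP = 4.95% + 1.9345 × 6.25% = 17.04%

17.04%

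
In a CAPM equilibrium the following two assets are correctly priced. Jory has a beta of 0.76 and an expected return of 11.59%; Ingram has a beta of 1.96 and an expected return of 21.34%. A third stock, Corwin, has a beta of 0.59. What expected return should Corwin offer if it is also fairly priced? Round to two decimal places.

10.21%

MRP (SML slope) = (21.34% − 11.59%) / (1.96 − 0.76) = 9.75% / 1.20 = 8.1250%
R_f (intercept) = 11.59% − 0.76 × 8.1250% = 5.4150%
E(R_Corwin) = R_f + β × MRP = 5.4150% + 0.59 × 8.1250% = 10.21%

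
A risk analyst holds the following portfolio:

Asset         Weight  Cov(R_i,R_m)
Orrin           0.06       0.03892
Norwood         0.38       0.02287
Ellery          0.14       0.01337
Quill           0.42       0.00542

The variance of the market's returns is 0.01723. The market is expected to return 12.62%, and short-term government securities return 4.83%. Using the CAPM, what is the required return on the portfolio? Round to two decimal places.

β_Orrin = 0.03892 / 0.01723 = 2.2589
β_Norwood = 0.02287 / 0.01723 = 1.3273
β_Ellery = 0.01337 / 0.01723 = 0.7760
β_Quill = 0.00542 / 0.01723 = 0.3146
β_P = Σ w_i β_i = 0.06×2.2589 + 0.38×1.3273 + 0.14×0.7760 + 0.42×0.3146 = 0.8807
MRP = 12.62% − 4.83% = 7.79%
E(R_P) = R_f + β_P × MRP = 4.83% + 0.8807 × 7.79% = 11.69%

11.69%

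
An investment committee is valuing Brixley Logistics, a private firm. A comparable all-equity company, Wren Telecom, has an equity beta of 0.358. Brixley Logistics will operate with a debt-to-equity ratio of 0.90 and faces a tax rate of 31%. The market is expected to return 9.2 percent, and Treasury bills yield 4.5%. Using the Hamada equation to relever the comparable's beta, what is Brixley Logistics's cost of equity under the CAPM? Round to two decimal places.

7.23%

β_L = β_U × [1 + (1 − t)(D/E)] = 0.358 × [1 + (1 − 0.31) × 0.90]
    = 0.358 × [1 + 0.69 × 0.90] = 0.358 × 1.6210 = 0.5803
MRP = 9.2% − 4.5% = 4.70%
E(R) = R_f + β_L × MRP = 4.5% + 0.5803 × 4.7% = 7.23%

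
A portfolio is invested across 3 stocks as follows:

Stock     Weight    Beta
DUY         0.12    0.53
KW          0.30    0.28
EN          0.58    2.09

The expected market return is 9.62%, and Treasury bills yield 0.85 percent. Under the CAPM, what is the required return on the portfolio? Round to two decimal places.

12.78%

β_P = Σ w_i β_i = 0.12×0.53 + 0.30×0.28 + 0.58×2.09 = 1.3598
MRP = 9.62% − 0.85% = 8.77%
E(R_P) = R_f + β_P × MRP = 0.85% + 1.3598 × 8.77% = 12.78%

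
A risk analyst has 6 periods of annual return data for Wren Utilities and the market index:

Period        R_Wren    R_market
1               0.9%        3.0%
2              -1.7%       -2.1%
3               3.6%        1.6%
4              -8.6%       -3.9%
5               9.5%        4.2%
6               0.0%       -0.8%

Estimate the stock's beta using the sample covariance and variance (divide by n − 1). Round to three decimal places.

Mean R_i = (0.9 − 1.7 + 3.6 − 8.6 + 9.5 + 0.0) / 6 = 0.6167%
Mean R_m = (3.0 − 2.1 + 1.6 − 3.9 + 4.2 − 0.8) / 6 = 0.3333%
Σ(R_i − R̄_i)(R_m − R̄_m) = 84.2367  ⇒  Cov = 84.2367 / 5 = 16.8473
Σ(R_m − R̄_m)² = 48.7933  ⇒  Var(R_m) = 48.7933 / 5 = 9.7587
β = Cov / Var(R_m) = 16.8473 / 9.7587 = 1.7264

1.726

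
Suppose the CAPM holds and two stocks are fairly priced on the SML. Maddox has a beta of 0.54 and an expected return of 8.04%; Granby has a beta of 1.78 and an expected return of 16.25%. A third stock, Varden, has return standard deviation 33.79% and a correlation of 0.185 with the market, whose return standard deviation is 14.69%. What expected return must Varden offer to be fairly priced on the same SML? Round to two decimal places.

MRP = (16.25% − 8.04%) / (1.78 − 0.54) = 6.6210%
R_f = 8.04% − 0.54 × 6.6210% = 4.4647%
β_Varden = ρ·σ_i/σ_m = 0.185 × 33.79 / 14.69 = 0.4255
E(R_Varden) = R_f + β × MRP = 4.4647% + 0.4255 × 6.6210% = 7.28%

7.28%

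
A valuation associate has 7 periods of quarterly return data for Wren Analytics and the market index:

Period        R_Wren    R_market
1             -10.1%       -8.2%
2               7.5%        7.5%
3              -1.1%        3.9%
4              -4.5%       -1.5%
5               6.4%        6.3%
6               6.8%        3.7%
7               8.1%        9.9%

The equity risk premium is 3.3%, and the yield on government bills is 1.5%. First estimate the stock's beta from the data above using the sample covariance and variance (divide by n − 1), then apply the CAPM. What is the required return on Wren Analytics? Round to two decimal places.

Mean R_i = (-10.1 + 7.5 − 1.1 − 4.5 + 6.4 + 6.8 + 8.1) / 7 = 1.8714%
Mean R_m = (-8.2 + 7.5 + 3.9 − 1.5 + 6.3 + 3.7 + 9.9) / 7 = 3.0857%
Σ(R_i − R̄_i)(R_m − R̄_m) = 246.7771  ⇒  Cov = 246.7771 / 6 = 41.1295
Σ(R_m − R̄_m)² = 225.6886  ⇒  Var(R_m) = 225.6886 / 6 = 37.6148
β = Cov / Var(R_m) = 41.1295 / 37.6148 = 1.0934
E(R) = R_f + β × MRP = 1.5% + 1.0934 × 3.3% = 5.11%

5.11%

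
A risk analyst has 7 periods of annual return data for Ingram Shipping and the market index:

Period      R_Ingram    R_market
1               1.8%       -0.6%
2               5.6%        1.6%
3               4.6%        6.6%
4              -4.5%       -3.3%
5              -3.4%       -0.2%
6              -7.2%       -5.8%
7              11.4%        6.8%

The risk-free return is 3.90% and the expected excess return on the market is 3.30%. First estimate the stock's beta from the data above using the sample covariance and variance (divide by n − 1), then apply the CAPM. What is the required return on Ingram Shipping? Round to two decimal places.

8.03%

Mean R_i = (1.8 + 5.6 + 4.6 − 4.5 − 3.4 − 7.2 + 11.4) / 7 = 1.1857%
Mean R_m = (-0.6 + 1.6 + 6.6 − 3.3 − 0.2 − 5.8 + 6.8) / 7 = 0.7286%
Σ(R_i − R̄_i)(R_m − R̄_m) = 167.0029  ⇒  Cov = 167.0029 / 6 = 27.8338
Σ(R_m − R̄_m)² = 133.5743  ⇒  Var(R_m) = 133.5743 / 6 = 22.2624
β = Cov / Var(R_m) = 27.8338 / 22.2624 = 1.2503
E(R) = R_f + β × MRP = 3.90% + 1.2503 × 3.30% = 8.03%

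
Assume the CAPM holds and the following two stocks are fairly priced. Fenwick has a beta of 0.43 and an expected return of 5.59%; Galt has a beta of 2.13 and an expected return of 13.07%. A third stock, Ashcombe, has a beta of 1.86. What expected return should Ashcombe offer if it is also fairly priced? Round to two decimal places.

11.88%

MRP (SML slope) = (13.07% − 5.59%) / (2.13 − 0.43) = 7.48% / 1.70 = 4.4000%
R_f (intercept) = 5.59% − 0.43 × 4.4000% = 3.6980%
E(R_Ashcombe) = R_f + β × MRP = 3.6980% + 1.86 × 4.4000% = 11.88%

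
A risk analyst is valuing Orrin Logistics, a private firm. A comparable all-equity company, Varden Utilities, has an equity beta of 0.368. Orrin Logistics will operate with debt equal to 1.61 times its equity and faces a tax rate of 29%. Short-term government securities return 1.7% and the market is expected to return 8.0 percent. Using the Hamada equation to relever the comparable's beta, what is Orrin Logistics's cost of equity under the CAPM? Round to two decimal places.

β_L = β_U × [1 + (1 − t)(D/E)] = 0.368 × [1 + (1 − 0.29) × 1.61]
    = 0.368 × [1 + 0.71 × 1.61] = 0.368 × 2.1431 = 0.7887
MRP = 8.0% − 1.7% = 6.30%
E(R) = R_f + β_L × MRP = 1.7% + 0.7887 × 6.3% = 6.67%

6.67%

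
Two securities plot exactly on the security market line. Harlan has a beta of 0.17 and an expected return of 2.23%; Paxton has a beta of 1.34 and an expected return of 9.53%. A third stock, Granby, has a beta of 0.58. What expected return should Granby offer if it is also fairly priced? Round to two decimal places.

4.79%

MRP (SML slope) = (9.53% − 2.23%) / (1.34 − 0.17) = 7.30% / 1.17 = 6.2393%
R_f (intercept) = 2.23% − 0.17 × 6.2393% = 1.1693%
E(R_Granby) = R_f + β × MRP = 1.1693% + 0.58 × 6.2393% = 4.79%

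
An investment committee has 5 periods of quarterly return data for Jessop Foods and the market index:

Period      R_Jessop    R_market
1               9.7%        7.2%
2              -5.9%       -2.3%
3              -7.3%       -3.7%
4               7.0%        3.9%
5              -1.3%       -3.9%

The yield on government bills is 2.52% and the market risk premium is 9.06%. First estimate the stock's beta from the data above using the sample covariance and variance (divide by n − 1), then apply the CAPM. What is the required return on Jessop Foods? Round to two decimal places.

Mean R_i = (9.7 − 5.9 − 7.3 + 7.0 − 1.3) / 5 = 0.4400%
Mean R_m = (7.2 − 2.3 − 3.7 + 3.9 − 3.9) / 5 = 0.2400%
Σ(R_i − R̄_i)(R_m − R̄_m) = 142.2620  ⇒  Cov = 142.2620 / 4 = 35.5655
Σ(R_m − R̄_m)² = 100.9520  ⇒  Var(R_m) = 100.9520 / 4 = 25.2380
β = Cov / Var(R_m) = 35.5655 / 25.2380 = 1.4092
E(R) = R_f + β × MRP = 2.52% + 1.4092 × 9.06% = 15.29%

15.29%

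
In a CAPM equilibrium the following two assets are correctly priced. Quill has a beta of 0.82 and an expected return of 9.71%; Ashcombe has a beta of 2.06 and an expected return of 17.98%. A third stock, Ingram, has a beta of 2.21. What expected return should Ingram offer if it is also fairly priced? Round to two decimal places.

18.98%

MRP (SML slope) = (17.98% − 9.71%) / (2.06 − 0.82) = 8.27% / 1.24 = 6.6694%
R_f (intercept) = 9.71% − 0.82 × 6.6694% = 4.2411%
E(R_Ingram) = R_f + β × MRP = 4.2411% + 2.21 × 6.6694% = 18.98%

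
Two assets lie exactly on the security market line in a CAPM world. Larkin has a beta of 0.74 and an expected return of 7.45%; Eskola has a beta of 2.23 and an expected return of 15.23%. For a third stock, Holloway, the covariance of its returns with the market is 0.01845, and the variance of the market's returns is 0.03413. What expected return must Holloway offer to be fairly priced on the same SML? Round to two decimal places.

6.41%

MRP = (15.23% − 7.45%) / (2.23 − 0.74) = 5.2215%
R_f = 7.45% − 0.74 × 5.2215% = 3.5861%
β_Holloway = Cov / Var(R_m) = 0.01845 / 0.03413 = 0.5406
E(R_Holloway) = R_f + β × MRP = 3.5861% + 0.5406 × 5.2215% = 6.41%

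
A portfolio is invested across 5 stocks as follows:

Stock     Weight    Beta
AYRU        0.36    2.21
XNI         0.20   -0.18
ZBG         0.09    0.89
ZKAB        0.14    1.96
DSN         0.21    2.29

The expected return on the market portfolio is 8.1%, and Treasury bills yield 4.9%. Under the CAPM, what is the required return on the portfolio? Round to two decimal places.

β_P = Σ w_i β_i = 0.36×2.21 + 0.20×-0.18 + 0.09×0.89 + 0.14×1.96 + 0.21×2.29 = 1.5950
MRP = 8.1% − 4.9% = 3.20%
E(R_P) = R_f + β_P × MRP = 4.9% + 1.5950 × 3.2% = 10.00%

10.00%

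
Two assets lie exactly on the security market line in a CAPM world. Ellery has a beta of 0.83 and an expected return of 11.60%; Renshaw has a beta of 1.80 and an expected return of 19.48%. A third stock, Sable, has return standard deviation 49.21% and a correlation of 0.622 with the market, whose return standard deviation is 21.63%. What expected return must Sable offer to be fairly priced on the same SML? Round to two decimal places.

16.35%

MRP = (19.48% − 11.60%) / (1.80 − 0.83) = 8.1237%
R_f = 11.60% − 0.83 × 8.1237% = 4.8573%
β_Sable = ρ·σ_i/σ_m = 0.622 × 49.21 / 21.63 = 1.4151
E(R_Sable) = R_f + β × MRP = 4.8573% + 1.4151 × 8.1237% = 16.35%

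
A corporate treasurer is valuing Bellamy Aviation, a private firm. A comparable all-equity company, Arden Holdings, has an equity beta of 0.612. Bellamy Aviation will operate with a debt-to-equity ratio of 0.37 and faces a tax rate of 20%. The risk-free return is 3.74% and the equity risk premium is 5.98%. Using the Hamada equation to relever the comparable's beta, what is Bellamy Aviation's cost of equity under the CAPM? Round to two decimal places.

8.48%

β_L = β_U × [1 + (1 − t)(D/E)] = 0.612 × [1 + (1 − 0.20) × 0.37]
    = 0.612 × [1 + 0.80 × 0.37] = 0.612 × 1.2960 = 0.7932
E(R) = R_f + β_L × MRP = 3.74% + 0.7932 × 5.98% = 8.48%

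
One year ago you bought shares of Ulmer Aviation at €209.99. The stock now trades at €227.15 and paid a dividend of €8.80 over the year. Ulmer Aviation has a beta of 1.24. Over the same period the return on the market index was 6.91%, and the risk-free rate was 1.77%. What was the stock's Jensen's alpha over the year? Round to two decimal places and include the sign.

+4.22%

Realised HPR = (P1 + D1 − P0) / P0 = (227.15 + 8.80 − 209.99) / 209.99 = 25.96 / 209.99 = 12.3625%
MRP = 6.91% − 1.77% = 5.14%
CAPM required = R_f + β·MRP = 1.77% + 1.24 × 5.14% = 8.1436%
α = realised − required = 12.3625% − 8.1436% = +4.22%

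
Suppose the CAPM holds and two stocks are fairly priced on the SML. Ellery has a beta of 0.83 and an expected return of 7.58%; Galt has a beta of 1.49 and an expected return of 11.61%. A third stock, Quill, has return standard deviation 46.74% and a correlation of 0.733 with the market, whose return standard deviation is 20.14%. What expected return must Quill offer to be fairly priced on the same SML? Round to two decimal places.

MRP = (11.61% − 7.58%) / (1.49 − 0.83) = 6.1061%
R_f = 7.58% − 0.83 × 6.1061% = 2.5119%
β_Quill = ρ·σ_i/σ_m = 0.733 × 46.74 / 20.14 = 1.7011
E(R_Quill) = R_f + β × MRP = 2.5119% + 1.7011 × 6.1061% = 12.90%

12.90%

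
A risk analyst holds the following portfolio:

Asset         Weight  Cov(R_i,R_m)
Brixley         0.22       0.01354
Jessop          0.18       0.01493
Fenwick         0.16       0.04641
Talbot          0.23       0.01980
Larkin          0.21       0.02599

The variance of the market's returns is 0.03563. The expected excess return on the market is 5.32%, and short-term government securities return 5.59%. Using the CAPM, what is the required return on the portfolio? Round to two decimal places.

9.04%

β_Brixley = 0.01354 / 0.03563 = 0.3800
β_Jessop = 0.01493 / 0.03563 = 0.4190
β_Fenwick = 0.04641 / 0.03563 = 1.3026
β_Talbot = 0.01980 / 0.03563 = 0.5557
β_Larkin = 0.02599 / 0.03563 = 0.7294
β_P = Σ w_i β_i = 0.22×0.3800 + 0.18×0.4190 + 0.16×1.3026 + 0.23×0.5557 + 0.21×0.7294 = 0.6484
E(R_P) = R_f + β_P × MRP = 5.59% + 0.6484 × 5.32% = 9.04%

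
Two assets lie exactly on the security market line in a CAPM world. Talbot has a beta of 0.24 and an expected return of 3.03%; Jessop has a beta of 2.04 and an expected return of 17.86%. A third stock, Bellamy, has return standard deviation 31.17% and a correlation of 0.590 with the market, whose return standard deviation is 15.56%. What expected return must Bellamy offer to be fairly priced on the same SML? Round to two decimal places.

MRP = (17.86% − 3.03%) / (2.04 − 0.24) = 8.2389%
R_f = 3.03% − 0.24 × 8.2389% = 1.0527%
β_Bellamy = ρ·σ_i/σ_m = 0.590 × 31.17 / 15.56 = 1.1819
E(R_Bellamy) = R_f + β × MRP = 1.0527% + 1.1819 × 8.2389% = 10.79%

10.79%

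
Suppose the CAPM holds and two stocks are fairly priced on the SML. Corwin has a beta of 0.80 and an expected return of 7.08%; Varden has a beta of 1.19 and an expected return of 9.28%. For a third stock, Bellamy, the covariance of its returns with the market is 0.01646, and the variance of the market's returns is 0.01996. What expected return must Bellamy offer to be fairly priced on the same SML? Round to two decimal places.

7.22%

MRP = (9.28% − 7.08%) / (1.19 − 0.80) = 5.6410%
R_f = 7.08% − 0.80 × 5.6410% = 2.5672%
β_Bellamy = Cov / Var(R_m) = 0.01646 / 0.01996 = 0.8246
E(R_Bellamy) = R_f + β × MRP = 2.5672% + 0.8246 × 5.6410% = 7.22%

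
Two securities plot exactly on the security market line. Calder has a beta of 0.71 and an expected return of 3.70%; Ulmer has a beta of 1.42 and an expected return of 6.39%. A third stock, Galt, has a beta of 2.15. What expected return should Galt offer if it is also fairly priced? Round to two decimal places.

9.16%

MRP (SML slope) = (6.39% − 3.70%) / (1.42 − 0.71) = 2.69% / 0.71 = 3.7887%
R_f (intercept) = 3.70% − 0.71 × 3.7887% = 1.0100%
E(R_Galt) = R_f + β × MRP = 1.0100% + 2.15 × 3.7887% = 9.16%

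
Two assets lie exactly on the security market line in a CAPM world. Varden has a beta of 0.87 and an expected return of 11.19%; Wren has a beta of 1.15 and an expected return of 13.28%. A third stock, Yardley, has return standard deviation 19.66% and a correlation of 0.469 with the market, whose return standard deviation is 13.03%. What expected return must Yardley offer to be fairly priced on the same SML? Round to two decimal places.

MRP = (13.28% − 11.19%) / (1.15 − 0.87) = 7.4643%
R_f = 11.19% − 0.87 × 7.4643% = 4.6961%
β_Yardley = ρ·σ_i/σ_m = 0.469 × 19.66 / 13.03 = 0.7076
E(R_Yardley) = R_f + β × MRP = 4.6961% + 0.7076 × 7.4643% = 9.98%

9.98%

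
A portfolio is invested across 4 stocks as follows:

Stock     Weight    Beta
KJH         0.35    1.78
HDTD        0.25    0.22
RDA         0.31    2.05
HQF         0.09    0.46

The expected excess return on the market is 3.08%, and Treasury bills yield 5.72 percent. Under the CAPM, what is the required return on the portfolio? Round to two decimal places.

9.89%

β_P = Σ w_i β_i = 0.35×1.78 + 0.25×0.22 + 0.31×2.05 + 0.09×0.46 = 1.3549
E(R_P) = R_f + β_P × MRP = 5.72% + 1.3549 × 3.08% = 9.89%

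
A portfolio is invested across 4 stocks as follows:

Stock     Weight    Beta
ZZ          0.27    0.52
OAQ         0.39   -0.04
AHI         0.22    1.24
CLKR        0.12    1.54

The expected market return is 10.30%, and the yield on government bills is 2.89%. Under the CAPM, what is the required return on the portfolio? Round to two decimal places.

7.21%

β_P = Σ w_i β_i = 0.27×0.52 + 0.39×-0.04 + 0.22×1.24 + 0.12×1.54 = 0.5824
MRP = 10.30% − 2.89% = 7.41%
E(R_P) = R_f + β_P × MRP = 2.89% + 0.5824 × 7.41% = 7.21%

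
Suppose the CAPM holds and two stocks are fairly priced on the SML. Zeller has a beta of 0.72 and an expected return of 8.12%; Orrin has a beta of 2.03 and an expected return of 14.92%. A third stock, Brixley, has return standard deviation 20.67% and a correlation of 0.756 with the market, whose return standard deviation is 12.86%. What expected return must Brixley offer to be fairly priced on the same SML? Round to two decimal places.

10.69%

MRP = (14.92% − 8.12%) / (2.03 − 0.72) = 5.1908%
R_f = 8.12% − 0.72 × 5.1908% = 4.3826%
β_Brixley = ρ·σ_i/σ_m = 0.756 × 20.67 / 12.86 = 1.2151
E(R_Brixley) = R_f + β × MRP = 4.3826% + 1.2151 × 5.1908% = 10.69%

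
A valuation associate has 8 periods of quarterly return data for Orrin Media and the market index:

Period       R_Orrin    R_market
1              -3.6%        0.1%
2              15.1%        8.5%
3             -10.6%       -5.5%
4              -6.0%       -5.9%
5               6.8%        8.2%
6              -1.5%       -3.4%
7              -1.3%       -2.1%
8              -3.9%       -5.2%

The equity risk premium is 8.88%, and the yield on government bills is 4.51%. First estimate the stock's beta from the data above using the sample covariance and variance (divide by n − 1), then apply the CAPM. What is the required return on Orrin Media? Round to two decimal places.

Mean R_i = (-3.6 + 15.1 − 10.6 − 6.0 + 6.8 − 1.5 − 1.3 − 3.9) / 8 = -0.6250%
Mean R_m = (0.1 + 8.5 − 5.5 − 5.9 + 8.2 − 3.4 − 2.1 − 5.2) / 8 = -0.6625%
Σ(R_i − R̄_i)(R_m − R̄_m) = 302.2475  ⇒  Cov = 302.2475 / 7 = 43.1782
Σ(R_m − R̄_m)² = 244.0588  ⇒  Var(R_m) = 244.0588 / 7 = 34.8655
β = Cov / Var(R_m) = 43.1782 / 34.8655 = 1.2384
E(R) = R_f + β × MRP = 4.51% + 1.2384 × 8.88% = 15.51%

15.51%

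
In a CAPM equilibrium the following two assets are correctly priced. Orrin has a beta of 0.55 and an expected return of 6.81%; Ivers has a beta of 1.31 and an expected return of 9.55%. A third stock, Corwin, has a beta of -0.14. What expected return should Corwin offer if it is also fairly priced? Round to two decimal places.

4.32%

MRP (SML slope) = (9.55% − 6.81%) / (1.31 − 0.55) = 2.74% / 0.76 = 3.6053%
R_f (intercept) = 6.81% − 0.55 × 3.6053% = 4.8271%
E(R_Corwin) = R_f + β × MRP = 4.8271% + -0.14 × 3.6053% = 4.32%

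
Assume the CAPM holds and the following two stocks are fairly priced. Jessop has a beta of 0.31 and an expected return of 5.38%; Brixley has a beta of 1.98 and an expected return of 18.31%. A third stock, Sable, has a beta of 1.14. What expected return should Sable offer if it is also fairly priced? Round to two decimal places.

MRP (SML slope) = (18.31% − 5.38%) / (1.98 − 0.31) = 12.93% / 1.67 = 7.7425%
R_f (intercept) = 5.38% − 0.31 × 7.7425% = 2.9798%
E(R_Sable) = R_f + β × MRP = 2.9798% + 1.14 × 7.7425% = 11.81%

11.81%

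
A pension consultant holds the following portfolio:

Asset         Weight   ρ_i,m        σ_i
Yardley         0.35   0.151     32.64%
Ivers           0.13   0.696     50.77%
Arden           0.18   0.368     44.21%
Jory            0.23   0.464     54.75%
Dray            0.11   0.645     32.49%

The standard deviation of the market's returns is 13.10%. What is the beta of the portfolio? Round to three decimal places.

1.328

β_Yardley = 0.151 × 32.64% / 13.10% = 0.3762
β_Ivers = 0.696 × 50.77% / 13.10% = 2.6974
β_Arden = 0.368 × 44.21% / 13.10% = 1.2419
β_Jory = 0.464 × 54.75% / 13.10% = 1.9392
β_Dray = 0.645 × 32.49% / 13.10% = 1.5997
β_P = Σ w_i β_i = 0.35×0.3762 + 0.13×2.6974 + 0.18×1.2419 + 0.23×1.9392 + 0.11×1.5997 = 1.3279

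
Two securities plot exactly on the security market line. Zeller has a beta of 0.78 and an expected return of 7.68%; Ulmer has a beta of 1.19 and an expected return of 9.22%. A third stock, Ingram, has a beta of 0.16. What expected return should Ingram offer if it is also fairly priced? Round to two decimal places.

5.35%

MRP (SML slope) = (9.22% − 7.68%) / (1.19 − 0.78) = 1.54% / 0.41 = 3.7561%
R_f (intercept) = 7.68% − 0.78 × 3.7561% = 4.7502%
E(R_Ingram) = R_f + β × MRP = 4.7502% + 0.16 × 3.7561% = 5.35%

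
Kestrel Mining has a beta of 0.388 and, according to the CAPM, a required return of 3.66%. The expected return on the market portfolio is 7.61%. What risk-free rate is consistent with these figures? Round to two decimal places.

E(R) = R_f + β(E(R_m) − R_f) = R_f(1 − β) + β·E(R_m)
3.66% = R_f × (1 − 0.388) + 0.388 × 7.61%
3.66% = R_f × 0.612 + 2.95268%
R_f = (3.66% − 2.95268%) / 0.612 = 1.16%

1.16%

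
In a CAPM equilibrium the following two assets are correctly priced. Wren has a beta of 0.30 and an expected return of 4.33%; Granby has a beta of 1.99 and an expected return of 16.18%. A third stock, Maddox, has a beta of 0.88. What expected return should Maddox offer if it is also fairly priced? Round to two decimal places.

MRP (SML slope) = (16.18% − 4.33%) / (1.99 − 0.30) = 11.85% / 1.69 = 7.0118%
R_f (intercept) = 4.33% − 0.30 × 7.0118% = 2.2265%
E(R_Maddox) = R_f + β × MRP = 2.2265% + 0.88 × 7.0118% = 8.40%

8.40%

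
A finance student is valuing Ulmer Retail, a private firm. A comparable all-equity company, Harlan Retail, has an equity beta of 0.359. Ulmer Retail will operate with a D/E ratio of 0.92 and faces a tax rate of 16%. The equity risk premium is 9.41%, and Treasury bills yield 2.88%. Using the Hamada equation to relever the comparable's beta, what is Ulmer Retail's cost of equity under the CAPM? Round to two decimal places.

β_L = β_U × [1 + (1 − t)(D/E)] = 0.359 × [1 + (1 − 0.16) × 0.92]
    = 0.359 × [1 + 0.84 × 0.92] = 0.359 × 1.7728 = 0.6364
E(R) = R_f + β_L × MRP = 2.88% + 0.6364 × 9.41% = 8.87%

8.87%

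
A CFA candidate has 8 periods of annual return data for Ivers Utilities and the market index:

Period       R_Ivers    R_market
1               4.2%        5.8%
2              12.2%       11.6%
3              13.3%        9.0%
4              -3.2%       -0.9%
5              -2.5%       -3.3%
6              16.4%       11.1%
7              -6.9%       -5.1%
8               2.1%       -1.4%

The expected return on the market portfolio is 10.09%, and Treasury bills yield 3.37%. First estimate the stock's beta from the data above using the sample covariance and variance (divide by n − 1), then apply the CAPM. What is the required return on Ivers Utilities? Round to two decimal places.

11.54%

Mean R_i = (4.2 + 12.2 + 13.3 − 3.2 − 2.5 + 16.4 − 6.9 + 2.1) / 8 = 4.4500%
Mean R_m = (5.8 + 11.6 + 9.0 − 0.9 − 3.3 + 11.1 − 5.1 − 1.4) / 8 = 3.3500%
Σ(R_i − R̄_i)(R_m − R̄_m) = 391.7400  ⇒  Cov = 391.7400 / 7 = 55.9629
Σ(R_m − R̄_m)² = 322.3000  ⇒  Var(R_m) = 322.3000 / 7 = 46.0429
β = Cov / Var(R_m) = 55.9629 / 46.0429 = 1.2155
MRP = 10.09% − 3.37% = 6.72%
E(R) = R_f + β × MRP = 3.37% + 1.2155 × 6.72% = 11.54%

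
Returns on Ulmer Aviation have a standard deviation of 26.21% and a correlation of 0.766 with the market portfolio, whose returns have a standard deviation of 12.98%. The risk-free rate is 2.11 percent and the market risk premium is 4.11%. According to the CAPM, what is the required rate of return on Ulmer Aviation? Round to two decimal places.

8.47%

β = ρ × σ_i / σ_m = 0.766 × 26.21% / 12.98% = 1.5468
E(R) = 2.11% + 1.5468 × 4.11% = 8.47%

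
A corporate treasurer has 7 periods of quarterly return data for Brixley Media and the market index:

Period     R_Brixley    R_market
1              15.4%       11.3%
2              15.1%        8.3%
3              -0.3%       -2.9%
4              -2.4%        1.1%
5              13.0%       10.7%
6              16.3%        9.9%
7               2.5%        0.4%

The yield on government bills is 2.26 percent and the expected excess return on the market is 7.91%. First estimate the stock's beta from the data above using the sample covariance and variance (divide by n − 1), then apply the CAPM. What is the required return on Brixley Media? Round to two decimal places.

12.69%

Mean R_i = (15.4 + 15.1 − 0.3 − 2.4 + 13.0 + 16.3 + 2.5) / 7 = 8.5143%
Mean R_m = (11.3 + 8.3 − 2.9 + 1.1 + 10.7 + 9.9 + 0.4) / 7 = 5.5429%
Σ(R_i − R̄_i)(R_m − R̄_m) = 268.6957  ⇒  Cov = 268.6957 / 6 = 44.7826
Σ(R_m − R̄_m)² = 203.7971  ⇒  Var(R_m) = 203.7971 / 6 = 33.9662
β = Cov / Var(R_m) = 44.7826 / 33.9662 = 1.3184
E(R) = R_f + β × MRP = 2.26% + 1.3184 × 7.91% = 12.69%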